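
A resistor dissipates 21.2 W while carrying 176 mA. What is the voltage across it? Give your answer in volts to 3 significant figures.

120 V

From P = V I = I²R = V²/R, with the two given quantities we get V = P / I.
V = 21.2 / 0.1760 = 120.5 V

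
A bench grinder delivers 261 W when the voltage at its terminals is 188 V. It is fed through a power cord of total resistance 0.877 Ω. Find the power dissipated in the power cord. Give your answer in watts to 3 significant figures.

The power cord is a series resistance carrying the load current; its dissipation is I²R_line.
I = P / V = 261 / 188 = 1.388 A through the power cord.
P_line = I² R_line = (1.388)² × 0.877 = 1.690 W

1.69 W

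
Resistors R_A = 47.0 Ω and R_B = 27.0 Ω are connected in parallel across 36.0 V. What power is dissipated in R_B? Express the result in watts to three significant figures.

The supply voltage appears across each parallel branch — just use P = V²/R_B.
P_R_B = V² / R_B = (36.0)² / 27.0 Ω = 48.00 W

48.0 W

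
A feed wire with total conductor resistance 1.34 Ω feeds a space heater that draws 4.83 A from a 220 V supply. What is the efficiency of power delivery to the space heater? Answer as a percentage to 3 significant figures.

The feed wire carries the full 4.83 A.
P_line = I² R_line = (4.830)² × 1.34 = 31.26 W
P_source = V I = 220 × 4.830 = 1063 W; P_load = 1031 W
η = P_load / P_source = 1031 / 1063 = 0.9706

97.1 %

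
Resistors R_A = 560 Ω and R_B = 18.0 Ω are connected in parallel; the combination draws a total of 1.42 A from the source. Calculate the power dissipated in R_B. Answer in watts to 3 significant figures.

Only the total current is stated, so first find the parallel equivalent to get the voltage across the combination.
1/R_eq = 1/560 + 1/18.0 ⇒ R_eq = 17.44 Ω
V = I_total × R_eq = 1.420 × 17.44 = 24.76 V
P_R_B = V² / R_B = (24.76)² / 18.0 = 34.07 W

34.1 W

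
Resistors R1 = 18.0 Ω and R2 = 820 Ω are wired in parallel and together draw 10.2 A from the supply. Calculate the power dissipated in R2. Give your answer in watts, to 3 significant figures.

39.4 W

We need the common branch voltage; get it from I_total × R_eq, then P = V²/R for the branch.
1/R_eq = 1/18.0 + 1/820 ⇒ R_eq = 17.61 Ω
V = I_total × R_eq = 10.20 × 17.61 = 179.7 V
P_R2 = V² / R2 = (179.7)² / 820 = 39.36 W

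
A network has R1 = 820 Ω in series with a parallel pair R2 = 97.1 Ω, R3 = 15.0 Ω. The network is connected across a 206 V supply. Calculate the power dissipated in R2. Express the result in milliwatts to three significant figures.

Replace R2 and R3 with their parallel equivalent so the circuit becomes R1 in series with R_p.
R_p = (97.1×15.0)/(97.1+15.0) = 12.99 Ω
R_total = 820 + 12.99 = 833.0 Ω
I = V / R_total = 206 / 833.0 = 0.2473 A
Voltage across the parallel pair: V_p = I × R_p = 0.2473 × 12.99 = 3.213 V
R2 sees V_p directly, so P = V_p² / R2.
P_R2 = (3.213)² / 97.1 = 0.1063 W

106 mW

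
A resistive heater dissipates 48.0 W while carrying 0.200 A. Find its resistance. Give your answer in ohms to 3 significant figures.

Inverting the appropriate power form: R = P / I².
R = 48.0 / (0.2000)² = 1200 Ω

1200 Ω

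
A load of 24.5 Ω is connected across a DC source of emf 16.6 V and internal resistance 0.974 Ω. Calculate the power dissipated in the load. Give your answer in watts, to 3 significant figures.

10.4 W

With r and R in series, I = ε/(r+R); the load dissipates I²R.
I = ε / (r + R) = 16.6 / (0.974 + 24.5) = 0.6516 A
P_load = I² R = (0.6516)² × 24.5 = 10.40 W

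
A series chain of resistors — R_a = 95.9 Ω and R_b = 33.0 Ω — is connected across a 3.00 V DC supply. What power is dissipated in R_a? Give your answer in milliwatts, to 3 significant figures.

Every series element carries the same I. Get I from the total resistance, then P = I² × R_a.
R_total = 95.9 + 33.0 = 128.9 Ω
I = V / R_total = 3.00 / 128.9 = 0.02327 A
P_R_a = I² × R_a = (0.02327)² × 95.9 = 0.05195 W

51.9 mW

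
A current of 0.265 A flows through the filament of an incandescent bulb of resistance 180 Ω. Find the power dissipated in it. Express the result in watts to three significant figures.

The current through and the resistance of the element are both given; use P = I²R.
P = (0.2650 A)² × 180 Ω = 12.64 W

12.6 W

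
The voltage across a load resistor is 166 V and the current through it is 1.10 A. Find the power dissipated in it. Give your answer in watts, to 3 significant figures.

183 W

With V and I both given, power follows immediately from P = V I.
P = 166 V × 1.100 A = 182.6 W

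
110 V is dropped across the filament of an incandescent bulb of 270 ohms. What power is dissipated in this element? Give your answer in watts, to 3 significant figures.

44.8 W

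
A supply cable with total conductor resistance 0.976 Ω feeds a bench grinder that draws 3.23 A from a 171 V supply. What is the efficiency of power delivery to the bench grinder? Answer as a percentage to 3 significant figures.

98.2 %

The supply cable carries the full 3.23 A.
P_line = I² R_line = (3.230)² × 0.976 = 10.18 W
P_source = V I = 171 × 3.230 = 552.3 W; P_load = 542.1 W
η = P_load / P_source = 542.1 / 552.3 = 0.9816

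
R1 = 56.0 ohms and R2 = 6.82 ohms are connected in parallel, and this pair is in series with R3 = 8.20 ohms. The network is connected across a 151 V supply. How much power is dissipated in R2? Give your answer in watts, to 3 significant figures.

606 W

Reduce the parallel combination to a single R_p; the circuit then becomes R_p in series with the remaining resistor.
R_p = (56.0×6.82)/(56.0+6.82) = 6.080 Ω
R_total = R_p + 8.20 = 6.080 + 8.20 = 14.28 Ω
I = V / R_total = 151 / 14.28 = 10.57 A
Voltage across the parallel pair: V_p = I × R_p = 10.57 × 6.080 = 64.29 V
R2 sits across V_p; its power is V_p²/R.
P_R2 = (64.29)² / 6.82 = 606.0 W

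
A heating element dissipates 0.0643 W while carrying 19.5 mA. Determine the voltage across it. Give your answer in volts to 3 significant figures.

Rearranging the power relation for the two known quantities gives V = P / I.
V = 0.0643 / 0.01950 = 3.297 V

3.30 V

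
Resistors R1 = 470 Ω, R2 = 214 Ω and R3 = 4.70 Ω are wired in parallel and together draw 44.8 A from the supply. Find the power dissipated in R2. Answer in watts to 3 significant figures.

The branches share the same voltage, but only the total current is given — find V from the equivalent resistance first.
1/R_eq = 1/470 + 1/214 + 1/4.70 ⇒ R_eq = 4.554 Ω
V = I_total × R_eq = 44.80 × 4.554 = 204.0 V
P_R2 = V² / R2 = (204.0)² / 214 = 194.5 W

195 W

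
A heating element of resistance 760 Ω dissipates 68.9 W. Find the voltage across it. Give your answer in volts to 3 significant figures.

229 V

Rearranging the power relation for the two known quantities gives V = √(P R).
V = √(68.9 × 760) = 228.8 V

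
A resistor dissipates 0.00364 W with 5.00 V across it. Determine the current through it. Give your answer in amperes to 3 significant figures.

From P = V I = I²R = V²/R, with the two given quantities we get I = P / V.
I = 0.00364 / 5.00 = 0.0007280 A

0.000728 A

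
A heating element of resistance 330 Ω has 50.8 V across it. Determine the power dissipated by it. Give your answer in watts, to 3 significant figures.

Voltage and resistance are given, so P = V²/R is the one-step route.
P = (50.8 V)² / 330 Ω = 7.820 W

7.82 W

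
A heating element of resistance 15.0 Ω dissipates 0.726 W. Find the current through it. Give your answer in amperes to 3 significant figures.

Inverting the appropriate power form: I = √(P / R).
I = √(0.726 / 15.0) = 0.2200 A

0.220 A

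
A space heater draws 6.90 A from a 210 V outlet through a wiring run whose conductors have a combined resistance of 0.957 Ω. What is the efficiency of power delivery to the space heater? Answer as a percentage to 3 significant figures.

96.9 %

The wiring run carries the full 6.90 A.
P_line = I² R_line = (6.900)² × 0.957 = 45.56 W
P_source = V I = 210 × 6.900 = 1449 W; P_load = 1403 W
η = P_load / P_source = 1403 / 1449 = 0.9686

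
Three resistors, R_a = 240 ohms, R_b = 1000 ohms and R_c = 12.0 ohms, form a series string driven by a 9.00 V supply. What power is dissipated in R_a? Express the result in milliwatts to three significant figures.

Since the resistors are in series they all carry the loop current I = V/R_total; the power in any one is I²R.
R_total = 240 + 1000 + 12.0 = 1252 Ω
I = V / R_total = 9.00 / 1252 = 0.007188 A
P_R_a = I² × R_a = (0.007188)² × 240 = 0.01240 W

12.4 mW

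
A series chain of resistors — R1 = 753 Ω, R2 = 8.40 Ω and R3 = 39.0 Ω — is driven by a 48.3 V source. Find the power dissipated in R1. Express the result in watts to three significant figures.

2.74 W

Since the resistors are in series they all carry the loop current I = V/R_total; the power in any one is I²R.
R_total = 753 + 8.40 + 39.0 = 800.4 Ω
I = V / R_total = 48.3 / 800.4 = 0.06034 A
P_R1 = I² × R1 = (0.06034)² × 753 = 2.742 W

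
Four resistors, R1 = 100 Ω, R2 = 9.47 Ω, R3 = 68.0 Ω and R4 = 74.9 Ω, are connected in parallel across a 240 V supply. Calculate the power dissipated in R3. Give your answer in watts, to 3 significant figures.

R3 sits directly across the source, so P = V²/R with V = 240 V.
P_R3 = V² / R3 = (240)² / 68.0 Ω = 847.1 W

847 W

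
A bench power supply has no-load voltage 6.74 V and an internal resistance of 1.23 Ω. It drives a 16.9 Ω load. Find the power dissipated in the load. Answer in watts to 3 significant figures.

Load and internal resistance form a series loop — compute the loop current, then the load power via I²R.
I = ε / (r + R) = 6.74 / (1.23 + 16.9) = 0.3718 A
P_load = I² R = (0.3718)² × 16.9 = 2.336 W

2.34 W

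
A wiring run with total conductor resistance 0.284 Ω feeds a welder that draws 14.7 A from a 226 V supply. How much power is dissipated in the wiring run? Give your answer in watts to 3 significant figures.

61.4 W

The wiring run is a series resistance carrying the load current; its dissipation is I²R_line.
The wiring run carries the full 14.7 A.
P_line = I² R_line = (14.70)² × 0.284 = 61.37 W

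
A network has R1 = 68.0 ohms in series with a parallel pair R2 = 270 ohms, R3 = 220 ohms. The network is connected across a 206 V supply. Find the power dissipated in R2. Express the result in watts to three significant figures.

64.5 W

Reduce the parallel pair to R_p first; the network is then a simple series string.
R_p = (270×220)/(270+220) = 121.2 Ω
R_total = 68.0 + 121.2 = 189.2 Ω
I = V / R_total = 206 / 189.2 = 1.089 A
Voltage across the parallel pair: V_p = I × R_p = 1.089 × 121.2 = 132.0 V
With V_p across R2, its power is V_p²/R2.
P_R2 = (132.0)² / 270 = 64.51 W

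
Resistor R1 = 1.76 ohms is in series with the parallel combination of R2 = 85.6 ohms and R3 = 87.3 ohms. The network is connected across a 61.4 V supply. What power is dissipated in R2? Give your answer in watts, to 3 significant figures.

Reduce the parallel pair to R_p first; the network is then a simple series string.
R_p = (85.6×87.3)/(85.6+87.3) = 43.22 Ω
R_total = 1.76 + 43.22 = 44.98 Ω
I = V / R_total = 61.4 / 44.98 = 1.365 A
Voltage across the parallel pair: V_p = I × R_p = 1.365 × 43.22 = 59.00 V
With V_p across R2, its power is V_p²/R2.
P_R2 = (59.00)² / 85.6 = 40.66 W

40.7 W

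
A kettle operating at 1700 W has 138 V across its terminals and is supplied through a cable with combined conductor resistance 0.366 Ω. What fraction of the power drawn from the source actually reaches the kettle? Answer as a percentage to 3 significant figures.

96.8 %

I = P / V = 1700 / 138 = 12.32 A through the cable.
P_line = I² R_line = (12.32)² × 0.366 = 55.54 W
P_source = P_load + P_line = 1700 + 55.54 = 1756 W
η = P_load / P_source = 1700 / 1756 = 0.9684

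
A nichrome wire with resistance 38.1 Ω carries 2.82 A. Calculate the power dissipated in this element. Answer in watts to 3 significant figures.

303 W

With I and R stated, P = I²R applies in one step.
P = (2.820 A)² × 38.1 Ω = 303.0 W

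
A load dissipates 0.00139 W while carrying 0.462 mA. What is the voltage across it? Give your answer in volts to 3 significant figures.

3.01 V

Inverting the appropriate power form: V = P / I.
V = 0.00139 / 0.0004620 = 3.009 V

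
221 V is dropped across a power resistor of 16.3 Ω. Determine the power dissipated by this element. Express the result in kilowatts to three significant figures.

3.00 kW

We know the drop across the element and its resistance — P = V²/R, one step.
P = (221 V)² / 16.3 Ω = 2996 W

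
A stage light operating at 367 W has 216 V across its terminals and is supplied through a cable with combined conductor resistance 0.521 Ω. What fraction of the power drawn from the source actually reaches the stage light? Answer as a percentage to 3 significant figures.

99.6 %

I = P / V = 367 / 216 = 1.699 A through the cable.
P_line = I² R_line = (1.699)² × 0.521 = 1.504 W
P_source = P_load + P_line = 367.0 + 1.504 = 368.5 W
η = P_load / P_source = 367.0 / 368.5 = 0.9959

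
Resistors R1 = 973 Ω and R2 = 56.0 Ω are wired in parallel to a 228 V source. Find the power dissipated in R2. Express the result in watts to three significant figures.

Every branch has 228 V across it, so for R2 the power is simply V²/R.
P_R2 = V² / R2 = (228)² / 56.0 Ω = 928.3 W

928 W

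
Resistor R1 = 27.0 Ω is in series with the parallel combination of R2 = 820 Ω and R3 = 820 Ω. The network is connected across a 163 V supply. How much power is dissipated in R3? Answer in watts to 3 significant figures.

28.5 W

Reduce the parallel pair to R_p first; the network is then a simple series string.
R_p = (820×820)/(820+820) = 410.0 Ω
R_total = 27.0 + 410.0 = 437.0 Ω
I = V / R_total = 163 / 437.0 = 0.3730 A
Voltage across the parallel pair: V_p = I × R_p = 0.3730 × 410.0 = 152.9 V
R3 sees V_p directly, so P = V_p² / R3.
P_R3 = (152.9)² / 820 = 28.52 W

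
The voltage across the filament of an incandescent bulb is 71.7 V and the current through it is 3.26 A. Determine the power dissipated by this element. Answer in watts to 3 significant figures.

234 W

Both the voltage across and the current through the element are known, so P = V I applies directly.
P = 71.7 V × 3.260 A = 233.7 W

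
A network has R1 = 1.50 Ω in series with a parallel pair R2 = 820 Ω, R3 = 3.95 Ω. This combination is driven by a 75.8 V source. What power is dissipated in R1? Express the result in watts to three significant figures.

First combine the parallel branches into one equivalent R_p, then R1 + R_p is a series pair.
R_p = (820×3.95)/(820+3.95) = 3.931 Ω
R_total = 1.50 + 3.931 = 5.431 Ω
I = V / R_total = 75.8 / 5.431 = 13.96 A
All the current flows through R1; use P = I²R.
P_R1 = (13.96)² × 1.50 = 292.2 W

292 W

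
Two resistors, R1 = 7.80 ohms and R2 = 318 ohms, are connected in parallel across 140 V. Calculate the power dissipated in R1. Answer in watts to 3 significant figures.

2510 W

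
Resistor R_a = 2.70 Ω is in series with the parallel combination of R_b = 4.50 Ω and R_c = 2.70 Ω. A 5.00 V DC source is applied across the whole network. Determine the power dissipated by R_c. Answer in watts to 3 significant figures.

Collapse R_b‖R_c to a single equivalent, reducing the network to two series elements.
R_p = (4.50×2.70)/(4.50+2.70) = 1.688 Ω
R_total = 2.70 + 1.688 = 4.388 Ω
I = V / R_total = 5.00 / 4.388 = 1.140 A
Voltage across the parallel pair: V_p = I × R_p = 1.140 × 1.688 = 1.923 V
R_c sees V_p directly, so P = V_p² / R_c.
P_R_c = (1.923)² / 2.70 = 1.370 W

1.37 W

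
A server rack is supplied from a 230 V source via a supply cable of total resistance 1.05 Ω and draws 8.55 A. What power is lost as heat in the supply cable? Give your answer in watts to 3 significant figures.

Line loss is just I²R for the cable — we know both I and R_line directly.
The supply cable carries the full 8.55 A.
P_line = I² R_line = (8.550)² × 1.05 = 76.76 W

76.8 W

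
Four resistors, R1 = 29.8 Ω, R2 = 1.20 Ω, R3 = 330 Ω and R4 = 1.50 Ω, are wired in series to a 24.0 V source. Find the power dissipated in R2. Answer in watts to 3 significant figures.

0.00526 W

Series elements share the same current, so find I first, then use P = I²R.
R_total = 29.8 + 1.20 + 330 + 1.50 = 362.5 Ω
I = V / R_total = 24.0 / 362.5 = 0.06621 A
P_R2 = I² × R2 = (0.06621)² × 1.20 = 0.005260 W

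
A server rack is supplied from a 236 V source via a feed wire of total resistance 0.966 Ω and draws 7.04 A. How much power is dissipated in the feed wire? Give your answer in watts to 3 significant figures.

The feed wire and load are in series, so the same current flows in both; the loss is I²R_line.
The feed wire carries the full 7.04 A.
P_line = I² R_line = (7.040)² × 0.966 = 47.88 W

47.9 W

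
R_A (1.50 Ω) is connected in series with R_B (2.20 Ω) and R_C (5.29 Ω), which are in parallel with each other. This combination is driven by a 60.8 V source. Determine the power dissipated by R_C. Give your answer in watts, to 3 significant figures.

First combine the parallel branches into one equivalent R_p, then R_A + R_p is a series pair.
R_p = (2.20×5.29)/(2.20+5.29) = 1.554 Ω
R_total = 1.50 + 1.554 = 3.054 Ω
I = V / R_total = 60.8 / 3.054 = 19.91 A
Voltage across the parallel pair: V_p = I × R_p = 19.91 × 1.554 = 30.94 V
With V_p across R_C, its power is V_p²/R_C.
P_R_C = (30.94)² / 5.29 = 180.9 W

181 W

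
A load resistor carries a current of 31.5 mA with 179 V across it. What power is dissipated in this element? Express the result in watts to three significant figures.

5.64 W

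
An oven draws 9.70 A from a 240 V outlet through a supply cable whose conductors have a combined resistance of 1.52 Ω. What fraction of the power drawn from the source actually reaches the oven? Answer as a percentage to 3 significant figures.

93.9 %

The supply cable carries the full 9.70 A.
P_line = I² R_line = (9.700)² × 1.52 = 143.0 W
P_source = V I = 240 × 9.700 = 2328 W; P_load = 2185 W
η = P_load / P_source = 2185 / 2328 = 0.9386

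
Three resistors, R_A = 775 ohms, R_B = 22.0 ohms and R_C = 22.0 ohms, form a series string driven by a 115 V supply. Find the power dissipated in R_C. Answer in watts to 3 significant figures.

0.434 W

Series elements share the same current, so find I first, then use P = I²R.
R_total = 775 + 22.0 + 22.0 = 819.0 Ω
I = V / R_total = 115 / 819.0 = 0.1404 A
P_R_C = I² × R_C = (0.1404)² × 22.0 = 0.4338 W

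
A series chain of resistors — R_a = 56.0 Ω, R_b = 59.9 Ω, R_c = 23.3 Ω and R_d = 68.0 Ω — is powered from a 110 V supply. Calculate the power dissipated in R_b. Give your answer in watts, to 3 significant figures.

Every series element carries the same I. Get I from the total resistance, then P = I² × R_b.
R_total = 56.0 + 59.9 + 23.3 + 68.0 = 207.2 Ω
I = V / R_total = 110 / 207.2 = 0.5309 A
P_R_b = I² × R_b = (0.5309)² × 59.9 = 16.88 W

16.9 W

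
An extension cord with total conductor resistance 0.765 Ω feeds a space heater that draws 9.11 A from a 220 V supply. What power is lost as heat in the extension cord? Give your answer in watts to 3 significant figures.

63.5 W

Line loss is just I²R for the cable — we know both I and R_line directly.
The extension cord carries the full 9.11 A.
P_line = I² R_line = (9.110)² × 0.765 = 63.49 W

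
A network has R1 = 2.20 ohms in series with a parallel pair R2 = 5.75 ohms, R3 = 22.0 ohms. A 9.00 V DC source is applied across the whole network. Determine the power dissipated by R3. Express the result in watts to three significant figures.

1.67 W

First combine the parallel branches into one equivalent R_p, then R1 + R_p is a series pair.
R_p = (5.75×22.0)/(5.75+22.0) = 4.559 Ω
R_total = 2.20 + 4.559 = 6.759 Ω
I = V / R_total = 9.00 / 6.759 = 1.332 A
Voltage across the parallel pair: V_p = I × R_p = 1.332 × 4.559 = 6.070 V
R3 is across V_p, so use P = V²/R for that branch.
P_R3 = (6.070)² / 22.0 = 1.675 W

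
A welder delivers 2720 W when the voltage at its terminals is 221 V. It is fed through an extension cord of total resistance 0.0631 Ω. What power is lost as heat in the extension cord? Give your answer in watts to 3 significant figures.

9.56 W

The extension cord is a series resistance carrying the load current; its dissipation is I²R_line.
I = P / V = 2720 / 221 = 12.31 A through the extension cord.
P_line = I² R_line = (12.31)² × 0.0631 = 9.558 W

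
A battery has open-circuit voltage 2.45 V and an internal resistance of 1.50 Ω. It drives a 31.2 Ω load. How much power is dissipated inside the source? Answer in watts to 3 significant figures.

0.00842 W

The internal resistance carries the same current as the load; P_int = I²r.
I = ε / (r + R) = 2.45 / (1.50 + 31.2) = 0.07492 A
P_int = I² r = (0.07492)² × 1.50 = 0.008420 W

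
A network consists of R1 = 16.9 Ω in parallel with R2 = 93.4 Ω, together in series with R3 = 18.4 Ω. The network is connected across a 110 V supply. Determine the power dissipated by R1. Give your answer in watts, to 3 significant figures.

Combine R1 and R2 into their parallel equivalent first, reducing the network to two series resistors.
R_p = (16.9×93.4)/(16.9+93.4) = 14.31 Ω
R_total = R_p + 18.4 = 14.31 + 18.4 = 32.71 Ω
I = V / R_total = 110 / 32.71 = 3.363 A
Voltage across the parallel pair: V_p = I × R_p = 3.363 × 14.31 = 48.12 V
Use P = V²/R for R1 with V = V_p.
P_R1 = (48.12)² / 16.9 = 137.0 W

137 W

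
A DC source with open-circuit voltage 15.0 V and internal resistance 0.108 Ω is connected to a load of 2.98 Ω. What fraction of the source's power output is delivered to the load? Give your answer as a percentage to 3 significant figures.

96.5 %

Both r and R carry the same current, so the power split is just the resistance split: η = R/(R+r).
η = R / (R + r) = 2.98 / (2.98 + 0.108) = 0.9650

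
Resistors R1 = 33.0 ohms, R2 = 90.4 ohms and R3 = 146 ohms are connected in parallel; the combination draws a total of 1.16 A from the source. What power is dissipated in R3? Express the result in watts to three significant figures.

Parallel branches share V, not I — compute V via R_eq, then use V²/R for the target branch.
1/R_eq = 1/33.0 + 1/90.4 + 1/146 ⇒ R_eq = 20.74 Ω
V = I_total × R_eq = 1.160 × 20.74 = 24.06 V
P_R3 = V² / R3 = (24.06)² / 146 = 3.965 W

3.96 W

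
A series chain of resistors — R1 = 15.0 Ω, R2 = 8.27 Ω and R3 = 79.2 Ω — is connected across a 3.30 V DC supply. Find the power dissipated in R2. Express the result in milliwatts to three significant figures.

8.58 mW

In a series string the same current flows through every resistor — find that current, then P = I²R for the one we want.
R_total = 15.0 + 8.27 + 79.2 = 102.5 Ω
I = V / R_total = 3.30 / 102.5 = 0.03220 A
P_R2 = I² × R2 = (0.03220)² × 8.27 = 0.008577 W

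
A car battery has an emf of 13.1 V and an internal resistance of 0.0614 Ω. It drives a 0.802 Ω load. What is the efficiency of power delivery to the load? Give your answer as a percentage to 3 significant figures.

92.9 %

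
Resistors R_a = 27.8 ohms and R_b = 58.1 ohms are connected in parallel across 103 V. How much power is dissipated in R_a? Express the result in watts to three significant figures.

382 W

Each parallel branch sees the full supply voltage, so P = V²/R applies directly to the target branch.
P_R_a = V² / R_a = (103)² / 27.8 Ω = 381.6 W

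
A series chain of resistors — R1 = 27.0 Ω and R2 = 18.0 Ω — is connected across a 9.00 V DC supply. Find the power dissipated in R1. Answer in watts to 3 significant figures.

In a series string the same current flows through every resistor — find that current, then P = I²R for the one we want.
R_total = 27.0 + 18.0 = 45.00 Ω
I = V / R_total = 9.00 / 45.00 = 0.2000 A
P_R1 = I² × R1 = (0.2000)² × 27.0 = 1.080 W

1.08 W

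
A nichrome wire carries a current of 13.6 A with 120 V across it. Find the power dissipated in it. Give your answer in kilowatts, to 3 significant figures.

1.63 kW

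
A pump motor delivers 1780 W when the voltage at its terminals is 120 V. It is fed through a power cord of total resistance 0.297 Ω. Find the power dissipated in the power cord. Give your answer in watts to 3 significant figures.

Line loss is just I²R for the cable — we know both I and R_line directly.
I = P / V = 1780 / 120 = 14.83 A through the power cord.
P_line = I² R_line = (14.83)² × 0.297 = 65.35 W

65.3 W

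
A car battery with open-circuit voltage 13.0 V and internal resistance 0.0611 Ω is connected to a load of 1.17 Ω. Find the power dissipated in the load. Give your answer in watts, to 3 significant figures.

130 W

Find the circuit current first, then P = I²R for the load (series elements share I).
I = ε / (r + R) = 13.0 / (0.0611 + 1.17) = 10.56 A
P_load = I² R = (10.56)² × 1.17 = 130.5 W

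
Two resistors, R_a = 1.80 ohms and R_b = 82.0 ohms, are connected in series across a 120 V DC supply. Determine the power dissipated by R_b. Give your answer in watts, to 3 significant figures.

Series elements share the same current, so find I first, then use P = I²R.
R_total = 1.80 + 82.0 = 83.80 Ω
I = V / R_total = 120 / 83.80 = 1.432 A
P_R_b = I² × R_b = (1.432)² × 82.0 = 168.1 W

168 W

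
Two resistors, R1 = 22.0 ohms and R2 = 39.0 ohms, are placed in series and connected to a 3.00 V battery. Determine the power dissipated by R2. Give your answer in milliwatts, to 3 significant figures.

Since the resistors are in series they all carry the loop current I = V/R_total; the power in any one is I²R.
R_total = 22.0 + 39.0 = 61.00 Ω
I = V / R_total = 3.00 / 61.00 = 0.04918 A
P_R2 = I² × R2 = (0.04918)² × 39.0 = 0.09433 W

94.3 mW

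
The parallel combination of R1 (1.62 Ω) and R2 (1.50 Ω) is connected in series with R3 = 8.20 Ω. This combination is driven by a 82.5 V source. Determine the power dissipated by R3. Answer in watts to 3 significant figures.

692 W

First find R_p for the parallel pair, then treat R_p + R3 as a series loop.
R_p = (1.62×1.50)/(1.62+1.50) = 0.7788 Ω
R_total = R_p + 8.20 = 0.7788 + 8.20 = 8.979 Ω
I = V / R_total = 82.5 / 8.979 = 9.188 A
All the supply current flows through R3; use P = I²R3.
P_R3 = (9.188)² × 8.20 = 692.3 W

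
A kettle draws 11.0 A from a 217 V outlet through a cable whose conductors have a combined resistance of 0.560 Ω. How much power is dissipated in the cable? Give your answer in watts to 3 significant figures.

67.8 W

Only the current and the line resistance are needed for the I²R loss.
The cable carries the full 11.0 A.
P_line = I² R_line = (11.00)² × 0.560 = 67.76 W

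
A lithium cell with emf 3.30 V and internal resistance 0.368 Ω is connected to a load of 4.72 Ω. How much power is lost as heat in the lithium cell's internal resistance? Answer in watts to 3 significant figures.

r is in series with the load, so it carries the full circuit current — the loss in it is I²r.
I = ε / (r + R) = 3.30 / (0.368 + 4.72) = 0.6486 A
P_int = I² r = (0.6486)² × 0.368 = 0.1548 W

0.155 W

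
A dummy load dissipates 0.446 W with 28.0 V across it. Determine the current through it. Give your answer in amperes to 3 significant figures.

From P = V I = I²R = V²/R, with the two given quantities we get I = P / V.
I = 0.446 / 28.0 = 0.01593 A

0.0159 A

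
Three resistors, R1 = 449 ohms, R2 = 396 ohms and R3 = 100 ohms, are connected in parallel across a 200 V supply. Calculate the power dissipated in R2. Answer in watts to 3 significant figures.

101 W

R2 sits directly across the source, so P = V²/R with V = 200 V.
P_R2 = V² / R2 = (200)² / 396 Ω = 101.0 W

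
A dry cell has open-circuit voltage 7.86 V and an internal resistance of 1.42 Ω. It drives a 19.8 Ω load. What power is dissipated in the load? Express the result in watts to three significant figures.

The internal resistance and the load are in series, so the same I flows through both; get I from ε/(r+R), then I²R for the load.
I = ε / (r + R) = 7.86 / (1.42 + 19.8) = 0.3704 A
P_load = I² R = (0.3704)² × 19.8 = 2.717 W

2.72 W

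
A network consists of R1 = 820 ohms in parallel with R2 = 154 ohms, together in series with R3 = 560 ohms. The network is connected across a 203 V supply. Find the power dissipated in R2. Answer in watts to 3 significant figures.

First find R_p for the parallel pair, then treat R_p + R3 as a series loop.
R_p = (820×154)/(820+154) = 129.7 Ω
R_total = R_p + 560 = 129.7 + 560 = 689.7 Ω
I = V / R_total = 203 / 689.7 = 0.2944 A
Voltage across the parallel pair: V_p = I × R_p = 0.2944 × 129.7 = 38.16 V
R2 sits across V_p; its power is V_p²/R.
P_R2 = (38.16)² / 154 = 9.457 W

9.46 W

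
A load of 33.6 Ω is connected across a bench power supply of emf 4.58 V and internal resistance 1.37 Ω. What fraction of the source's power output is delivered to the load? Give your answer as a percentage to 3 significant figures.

96.1 %

Both r and R carry the same current, so the power split is just the resistance split: η = R/(R+r).
η = R / (R + r) = 33.6 / (33.6 + 1.37) = 0.9608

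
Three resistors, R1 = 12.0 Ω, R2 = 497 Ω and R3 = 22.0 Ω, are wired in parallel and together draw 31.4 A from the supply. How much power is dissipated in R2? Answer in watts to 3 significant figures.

The branches share the same voltage, but only the total current is given — find V from the equivalent resistance first.
1/R_eq = 1/12.0 + 1/497 + 1/22.0 ⇒ R_eq = 7.645 Ω
V = I_total × R_eq = 31.40 × 7.645 = 240.1 V
P_R2 = V² / R2 = (240.1)² / 497 = 116.0 W

116 W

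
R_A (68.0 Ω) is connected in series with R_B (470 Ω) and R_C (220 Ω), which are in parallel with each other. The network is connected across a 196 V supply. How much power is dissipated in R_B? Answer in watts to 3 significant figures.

38.7 W

Reduce the parallel pair to R_p first; the network is then a simple series string.
R_p = (470×220)/(470+220) = 149.9 Ω
R_total = 68.0 + 149.9 = 217.9 Ω
I = V / R_total = 196 / 217.9 = 0.8997 A
Voltage across the parallel pair: V_p = I × R_p = 0.8997 × 149.9 = 134.8 V
R_B is across V_p, so use P = V²/R for that branch.
P_R_B = (134.8)² / 470 = 38.67 W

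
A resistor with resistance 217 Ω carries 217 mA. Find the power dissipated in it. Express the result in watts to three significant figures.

Current and resistance are given, so P = I²R is the direct form.
P = (0.2170 A)² × 217 Ω = 10.22 W

10.2 W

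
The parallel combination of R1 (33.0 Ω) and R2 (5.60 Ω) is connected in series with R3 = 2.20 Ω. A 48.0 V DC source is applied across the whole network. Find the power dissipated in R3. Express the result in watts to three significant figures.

104 W

Reduce the parallel combination to a single R_p; the circuit then becomes R_p in series with the remaining resistor.
R_p = (33.0×5.60)/(33.0+5.60) = 4.788 Ω
R_total = R_p + 2.20 = 4.788 + 2.20 = 6.988 Ω
I = V / R_total = 48.0 / 6.988 = 6.869 A
R3 carries the full series current, so P = I²R.
P_R3 = (6.869)² × 2.20 = 103.8 W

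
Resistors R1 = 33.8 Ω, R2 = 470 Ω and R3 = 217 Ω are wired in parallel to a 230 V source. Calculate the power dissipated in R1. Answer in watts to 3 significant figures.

The supply voltage appears across each parallel branch — just use P = V²/R1.
P_R1 = V² / R1 = (230)² / 33.8 Ω = 1565 W

1570 W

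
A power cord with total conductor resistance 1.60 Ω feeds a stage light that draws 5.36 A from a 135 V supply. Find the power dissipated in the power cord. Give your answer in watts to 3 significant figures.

46.0 W

Only the current and the line resistance are needed for the I²R loss.
The power cord carries the full 5.36 A.
P_line = I² R_line = (5.360)² × 1.60 = 45.97 W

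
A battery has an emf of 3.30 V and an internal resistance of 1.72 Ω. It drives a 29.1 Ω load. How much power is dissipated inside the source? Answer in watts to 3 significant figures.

0.0197 W

The source's internal resistance is just another series element carrying I; its dissipation is I²r.
I = ε / (r + R) = 3.30 / (1.72 + 29.1) = 0.1071 A
P_int = I² r = (0.1071)² × 1.72 = 0.01972 W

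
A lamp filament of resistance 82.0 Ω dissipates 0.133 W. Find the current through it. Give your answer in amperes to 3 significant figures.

0.0403 A

Inverting the appropriate power form: I = √(P / R).
I = √(0.133 / 82.0) = 0.04027 A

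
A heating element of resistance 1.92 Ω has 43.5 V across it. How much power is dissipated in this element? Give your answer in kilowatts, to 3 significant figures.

With V across and R both known, P = V²/R gives the dissipation directly.
P = (43.5 V)² / 1.92 Ω = 985.5 W

0.986 kW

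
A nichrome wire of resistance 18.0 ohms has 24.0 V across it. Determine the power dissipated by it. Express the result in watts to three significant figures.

32.0 W

Voltage and resistance are given, so P = V²/R is the one-step route.
P = (24.0 V)² / 18.0 Ω = 32.00 W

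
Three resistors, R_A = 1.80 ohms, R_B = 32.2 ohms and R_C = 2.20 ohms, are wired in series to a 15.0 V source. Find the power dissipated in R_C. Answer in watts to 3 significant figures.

0.378 W

The current is common to all series resistors; compute it, then apply P = I²R for the target.
R_total = 1.80 + 32.2 + 2.20 = 36.20 Ω
I = V / R_total = 15.0 / 36.20 = 0.4144 A
P_R_C = I² × R_C = (0.4144)² × 2.20 = 0.3777 W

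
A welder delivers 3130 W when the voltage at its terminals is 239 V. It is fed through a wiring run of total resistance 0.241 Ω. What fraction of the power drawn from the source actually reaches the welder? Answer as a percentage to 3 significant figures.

I = P / V = 3130 / 239 = 13.10 A through the wiring run.
P_line = I² R_line = (13.10)² × 0.241 = 41.33 W
P_source = P_load + P_line = 3130 + 41.33 = 3171 W
η = P_load / P_source = 3130 / 3171 = 0.9870

98.7 %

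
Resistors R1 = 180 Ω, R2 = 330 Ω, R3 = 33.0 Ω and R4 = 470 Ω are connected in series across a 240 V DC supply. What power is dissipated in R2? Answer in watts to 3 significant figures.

The current is common to all series resistors; compute it, then apply P = I²R for the target.
R_total = 180 + 330 + 33.0 + 470 = 1013 Ω
I = V / R_total = 240 / 1013 = 0.2369 A
P_R2 = I² × R2 = (0.2369)² × 330 = 18.52 W

18.5 W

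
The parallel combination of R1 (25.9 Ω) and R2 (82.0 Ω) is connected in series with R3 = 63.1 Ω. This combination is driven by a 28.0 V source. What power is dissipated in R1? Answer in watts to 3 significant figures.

1.71 W

Combine R1 and R2 into their parallel equivalent first, reducing the network to two series resistors.
R_p = (25.9×82.0)/(25.9+82.0) = 19.68 Ω
R_total = R_p + 63.1 = 19.68 + 63.1 = 82.78 Ω
I = V / R_total = 28.0 / 82.78 = 0.3382 A
Voltage across the parallel pair: V_p = I × R_p = 0.3382 × 19.68 = 6.657 V
R1 sits across V_p; its power is V_p²/R.
P_R1 = (6.657)² / 25.9 = 1.711 W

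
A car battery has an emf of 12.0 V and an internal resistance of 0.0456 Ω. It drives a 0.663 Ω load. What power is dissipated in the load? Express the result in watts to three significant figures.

190 W

Load and internal resistance form a series loop — compute the loop current, then the load power via I²R.
I = ε / (r + R) = 12.0 / (0.0456 + 0.663) = 16.93 A
P_load = I² R = (16.93)² × 0.663 = 190.1 W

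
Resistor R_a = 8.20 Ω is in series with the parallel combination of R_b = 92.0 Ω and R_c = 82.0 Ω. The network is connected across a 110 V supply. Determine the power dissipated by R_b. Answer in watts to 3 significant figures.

First combine the parallel branches into one equivalent R_p, then R_a + R_p is a series pair.
R_p = (92.0×82.0)/(92.0+82.0) = 43.36 Ω
R_total = 8.20 + 43.36 = 51.56 Ω
I = V / R_total = 110 / 51.56 = 2.134 A
Voltage across the parallel pair: V_p = I × R_p = 2.134 × 43.36 = 92.50 V
R_b sees V_p directly, so P = V_p² / R_b.
P_R_b = (92.50)² / 92.0 = 93.01 W

93.0 W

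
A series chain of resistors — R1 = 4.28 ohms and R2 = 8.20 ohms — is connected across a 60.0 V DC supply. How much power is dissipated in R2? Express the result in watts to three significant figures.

190 W

Series elements share the same current, so find I first, then use P = I²R.
R_total = 4.28 + 8.20 = 12.48 Ω
I = V / R_total = 60.0 / 12.48 = 4.808 A
P_R2 = I² × R2 = (4.808)² × 8.20 = 189.5 W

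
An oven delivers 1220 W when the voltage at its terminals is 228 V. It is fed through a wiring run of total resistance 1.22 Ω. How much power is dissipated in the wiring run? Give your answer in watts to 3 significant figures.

Only the current and the line resistance are needed for the I²R loss.
I = P / V = 1220 / 228 = 5.351 A through the wiring run.
P_line = I² R_line = (5.351)² × 1.22 = 34.93 W

34.9 W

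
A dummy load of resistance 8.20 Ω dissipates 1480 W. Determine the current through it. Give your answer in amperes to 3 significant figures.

13.4 A

Inverting the appropriate power form: I = √(P / R).
I = √(1480 / 8.20) = 13.43 A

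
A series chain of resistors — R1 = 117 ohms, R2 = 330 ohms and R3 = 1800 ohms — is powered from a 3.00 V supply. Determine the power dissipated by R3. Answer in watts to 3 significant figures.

The current is common to all series resistors; compute it, then apply P = I²R for the target.
R_total = 117 + 330 + 1800 = 2247 Ω
I = V / R_total = 3.00 / 2247 = 0.001335 A
P_R3 = I² × R3 = (0.001335)² × 1800 = 0.003209 W

0.00321 W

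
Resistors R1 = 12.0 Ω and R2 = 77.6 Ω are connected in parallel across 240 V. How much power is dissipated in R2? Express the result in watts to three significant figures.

Each parallel branch sees the full supply voltage, so P = V²/R applies directly to the target branch.
P_R2 = V² / R2 = (240)² / 77.6 Ω = 742.3 W

742 W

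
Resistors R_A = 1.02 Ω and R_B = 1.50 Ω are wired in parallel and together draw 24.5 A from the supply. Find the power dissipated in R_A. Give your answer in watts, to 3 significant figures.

We need the common branch voltage; get it from I_total × R_eq, then P = V²/R for the branch.
1/R_eq = 1/1.02 + 1/1.50 ⇒ R_eq = 0.6071 Ω
V = I_total × R_eq = 24.50 × 0.6071 = 14.88 V
P_R_A = V² / R_A = (14.88)² / 1.02 = 216.9 W

217 W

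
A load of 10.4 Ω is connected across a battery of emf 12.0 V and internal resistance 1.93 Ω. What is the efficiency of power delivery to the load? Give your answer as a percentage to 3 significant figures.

The source delivers εI, of which I²R reaches the load and I²r is lost; since I is common, η = R/(R+r).
η = R / (R + r) = 10.4 / (10.4 + 1.93) = 0.8435

84.3 %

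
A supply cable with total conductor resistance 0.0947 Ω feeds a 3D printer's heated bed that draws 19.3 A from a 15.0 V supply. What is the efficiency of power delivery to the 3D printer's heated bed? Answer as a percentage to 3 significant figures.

87.8 %

The supply cable carries the full 19.3 A.
P_line = I² R_line = (19.30)² × 0.0947 = 35.27 W
P_source = V I = 15.0 × 19.30 = 289.5 W; P_load = 254.2 W
η = P_load / P_source = 254.2 / 289.5 = 0.8782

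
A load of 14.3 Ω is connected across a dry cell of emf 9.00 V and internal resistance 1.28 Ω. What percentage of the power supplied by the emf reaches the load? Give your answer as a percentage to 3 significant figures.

η = P_load/(P_load+P_int) = I²R/(I²R+I²r) = R/(R+r) — the I² cancels for series elements.
η = R / (R + r) = 14.3 / (14.3 + 1.28) = 0.9178

91.8 %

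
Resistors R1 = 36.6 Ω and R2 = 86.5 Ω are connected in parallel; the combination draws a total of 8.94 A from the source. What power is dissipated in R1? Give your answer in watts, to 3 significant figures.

1440 W

Parallel branches share V, not I — compute V via R_eq, then use V²/R for the target branch.
1/R_eq = 1/36.6 + 1/86.5 ⇒ R_eq = 25.72 Ω
V = I_total × R_eq = 8.940 × 25.72 = 229.9 V
P_R1 = V² / R1 = (229.9)² / 36.6 = 1444 W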